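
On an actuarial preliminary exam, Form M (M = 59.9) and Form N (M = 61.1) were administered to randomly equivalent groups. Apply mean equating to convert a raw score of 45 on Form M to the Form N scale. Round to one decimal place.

46.2

Mean equating: y = x + (M_Y − M_X) = 45 + (61.1 − 59.9) = 46.2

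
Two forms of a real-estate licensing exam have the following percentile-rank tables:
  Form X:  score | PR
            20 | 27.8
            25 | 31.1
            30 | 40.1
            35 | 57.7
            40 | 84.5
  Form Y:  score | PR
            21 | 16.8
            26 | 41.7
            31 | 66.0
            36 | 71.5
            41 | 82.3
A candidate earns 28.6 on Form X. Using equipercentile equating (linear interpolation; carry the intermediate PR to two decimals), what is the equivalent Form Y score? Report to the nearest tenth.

PR of 28.6 on Form X: 31.1 + (28.6 − 25)/(30 − 25) × (40.1 − 31.1) = 37.58
On Form Y, PR 37.58 falls between score 21 (PR 16.8) and 26 (PR 41.7).
Interpolate: 21 + (37.58 − 16.8)/(41.7 − 16.8) × (26 − 21) = 25.2

25.2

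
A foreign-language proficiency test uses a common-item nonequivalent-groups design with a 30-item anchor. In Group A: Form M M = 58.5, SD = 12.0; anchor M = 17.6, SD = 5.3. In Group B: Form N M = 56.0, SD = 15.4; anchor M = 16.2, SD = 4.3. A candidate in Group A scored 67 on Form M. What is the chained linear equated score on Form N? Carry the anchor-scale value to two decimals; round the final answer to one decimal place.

Form M → anchor (Group A): v = (5.3/12.0)(67 − 58.5) + 17.6 = 21.35
anchor → Form N (Group B): y = (15.4/4.3)(21.35 − 16.2) + 56.0 = 74.4

74.4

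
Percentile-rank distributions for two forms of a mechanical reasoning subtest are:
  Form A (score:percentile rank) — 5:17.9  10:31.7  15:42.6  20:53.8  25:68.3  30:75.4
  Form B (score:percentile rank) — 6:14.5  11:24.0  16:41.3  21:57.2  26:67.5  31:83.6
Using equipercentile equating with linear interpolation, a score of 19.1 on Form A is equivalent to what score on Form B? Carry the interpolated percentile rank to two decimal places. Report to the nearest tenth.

19.3

PR of 19.1 on Form A: 42.6 + (19.1 − 15)/(20 − 15) × (53.8 − 42.6) = 51.78
On Form B, PR 51.78 falls between score 16 (PR 41.3) and 21 (PR 57.2).
Interpolate: 16 + (51.78 − 41.3)/(57.2 − 41.3) × (21 − 16) = 19.3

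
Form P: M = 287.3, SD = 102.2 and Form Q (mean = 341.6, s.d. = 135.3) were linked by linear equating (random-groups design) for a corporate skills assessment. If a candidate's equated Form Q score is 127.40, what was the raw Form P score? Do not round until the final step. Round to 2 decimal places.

125.50

Invert y = (SD_Y/SD_X)(x − M_X) + M_Y:
x = (SD_X/SD_Y)(y − M_Y) + M_X = (102.2/135.3)(127.40 − 341.6) + 287.3
x = 0.755358 × -214.200 + 287.3 = 125.50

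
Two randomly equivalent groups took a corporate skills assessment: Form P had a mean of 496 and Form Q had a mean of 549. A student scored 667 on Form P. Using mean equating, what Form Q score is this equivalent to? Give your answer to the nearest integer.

Mean equating: y = x + (M_Y − M_X) = 667 + (549 − 496) = 720

720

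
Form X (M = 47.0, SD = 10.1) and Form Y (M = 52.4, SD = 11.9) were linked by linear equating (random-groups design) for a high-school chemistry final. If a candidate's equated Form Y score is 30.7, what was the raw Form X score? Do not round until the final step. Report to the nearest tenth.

Invert y = (SD_Y/SD_X)(x − M_X) + M_Y:
x = (SD_X/SD_Y)(y − M_Y) + M_X = (10.1/11.9)(30.7 − 52.4) + 47.0
x = 0.848739 × -21.700 + 47.0 = 28.6

28.6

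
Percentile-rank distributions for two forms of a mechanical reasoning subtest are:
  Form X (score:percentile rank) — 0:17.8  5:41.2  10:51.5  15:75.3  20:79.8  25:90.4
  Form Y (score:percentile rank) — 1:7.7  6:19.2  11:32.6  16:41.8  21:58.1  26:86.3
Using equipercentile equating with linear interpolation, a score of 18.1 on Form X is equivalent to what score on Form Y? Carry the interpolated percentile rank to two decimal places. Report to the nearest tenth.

24.5

PR of 18.1 on Form X: 75.3 + (18.1 − 15)/(20 − 15) × (79.8 − 75.3) = 78.09
On Form Y, PR 78.09 falls between score 21 (PR 58.1) and 26 (PR 86.3).
Interpolate: 21 + (78.09 − 58.1)/(86.3 − 58.1) × (26 − 21) = 24.5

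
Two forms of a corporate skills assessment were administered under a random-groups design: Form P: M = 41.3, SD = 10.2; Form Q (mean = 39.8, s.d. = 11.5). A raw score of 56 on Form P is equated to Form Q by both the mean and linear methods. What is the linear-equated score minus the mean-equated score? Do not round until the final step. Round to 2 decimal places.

1.87

Mean-equated: 56 + (39.8 − 41.3) = 54.50
Linear-equated: (11.5/10.2)(56 − 41.3) + 39.8 = 56.374
Difference = 56.374 − 54.50 = 1.87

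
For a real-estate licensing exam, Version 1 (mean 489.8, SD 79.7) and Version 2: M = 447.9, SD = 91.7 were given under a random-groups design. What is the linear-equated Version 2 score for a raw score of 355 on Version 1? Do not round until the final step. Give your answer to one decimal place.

Linear equating: y = (SD_Y/SD_X)(x − M_X) + M_Y
y = (91.7/79.7)(355 − 489.8) + 447.9
y = 1.150565 × -134.8 + 447.9 = -155.0961 + 447.9 = 292.8

292.8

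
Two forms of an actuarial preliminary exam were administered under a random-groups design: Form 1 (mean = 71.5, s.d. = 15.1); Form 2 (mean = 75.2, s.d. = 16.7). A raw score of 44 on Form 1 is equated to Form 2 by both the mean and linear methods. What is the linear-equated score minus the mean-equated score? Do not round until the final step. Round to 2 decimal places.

Mean-equated: 44 + (75.2 − 71.5) = 47.70
Linear-equated: (16.7/15.1)(44 − 71.5) + 75.2 = 44.786
Difference = 44.786 − 47.70 = -2.91

-2.91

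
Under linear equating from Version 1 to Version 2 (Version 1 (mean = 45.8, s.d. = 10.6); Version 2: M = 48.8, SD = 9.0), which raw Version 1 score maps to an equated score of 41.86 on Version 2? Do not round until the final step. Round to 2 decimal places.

37.63

Invert y = (SD_Y/SD_X)(x − M_X) + M_Y:
x = (SD_X/SD_Y)(y − M_Y) + M_X = (10.6/9.0)(41.86 − 48.8) + 45.8
x = 1.177778 × -6.940 + 45.8 = 37.63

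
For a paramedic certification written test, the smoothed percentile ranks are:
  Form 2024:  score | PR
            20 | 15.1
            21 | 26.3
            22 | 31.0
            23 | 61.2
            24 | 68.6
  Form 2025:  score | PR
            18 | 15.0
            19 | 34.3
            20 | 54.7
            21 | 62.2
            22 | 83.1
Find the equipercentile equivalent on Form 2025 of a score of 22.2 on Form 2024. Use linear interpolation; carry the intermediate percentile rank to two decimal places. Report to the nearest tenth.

19.1

PR of 22.2 on Form 2024: 31.0 + (22.2 − 22)/(23 − 22) × (61.2 − 31.0) = 37.04
On Form 2025, PR 37.04 falls between score 19 (PR 34.3) and 20 (PR 54.7).
Interpolate: 19 + (37.04 − 34.3)/(54.7 − 34.3) × (20 − 19) = 19.1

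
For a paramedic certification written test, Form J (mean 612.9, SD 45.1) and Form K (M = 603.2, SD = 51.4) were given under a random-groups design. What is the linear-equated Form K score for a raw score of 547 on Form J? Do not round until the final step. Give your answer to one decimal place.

Linear equating: y = (SD_Y/SD_X)(x − M_X) + M_Y
y = (51.4/45.1)(547 − 612.9) + 603.2
y = 1.139690 × -65.9 + 603.2 = -75.1055 + 603.2 = 528.1

528.1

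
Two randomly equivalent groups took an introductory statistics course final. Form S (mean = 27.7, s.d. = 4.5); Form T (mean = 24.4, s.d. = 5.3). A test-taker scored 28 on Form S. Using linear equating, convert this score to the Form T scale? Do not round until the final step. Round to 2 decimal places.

24.75

Linear equating: y = (SD_Y/SD_X)(x − M_X) + M_Y
y = (5.3/4.5)(28 − 27.7) + 24.4
y = 1.177778 × 0.3 + 24.4 = 0.3533 + 24.4 = 24.75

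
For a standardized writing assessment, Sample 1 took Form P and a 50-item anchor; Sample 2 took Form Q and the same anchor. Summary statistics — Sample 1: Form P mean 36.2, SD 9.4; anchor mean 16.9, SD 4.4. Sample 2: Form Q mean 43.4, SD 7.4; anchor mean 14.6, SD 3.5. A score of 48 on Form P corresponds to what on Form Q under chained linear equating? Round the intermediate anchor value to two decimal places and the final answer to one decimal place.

Form P → anchor (Sample 1): v = (4.4/9.4)(48 − 36.2) + 16.9 = 22.42
anchor → Form Q (Sample 2): y = (7.4/3.5)(22.42 − 14.6) + 43.4 = 59.9

59.9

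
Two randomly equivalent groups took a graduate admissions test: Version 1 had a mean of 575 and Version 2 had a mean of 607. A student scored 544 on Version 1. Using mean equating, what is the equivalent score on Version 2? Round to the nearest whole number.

Mean equating: y = x + (M_Y − M_X) = 544 + (607 − 575) = 576

576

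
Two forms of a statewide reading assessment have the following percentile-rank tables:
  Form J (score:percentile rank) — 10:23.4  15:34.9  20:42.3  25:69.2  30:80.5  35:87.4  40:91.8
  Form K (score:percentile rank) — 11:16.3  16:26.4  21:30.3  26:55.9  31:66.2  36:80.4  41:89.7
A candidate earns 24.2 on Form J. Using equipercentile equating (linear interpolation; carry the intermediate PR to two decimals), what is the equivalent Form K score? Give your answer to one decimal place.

30.4

PR of 24.2 on Form J: 42.3 + (24.2 − 20)/(25 − 20) × (69.2 − 42.3) = 64.90
On Form K, PR 64.90 falls between score 26 (PR 55.9) and 31 (PR 66.2).
Interpolate: 26 + (64.90 − 55.9)/(66.2 − 55.9) × (31 − 26) = 30.4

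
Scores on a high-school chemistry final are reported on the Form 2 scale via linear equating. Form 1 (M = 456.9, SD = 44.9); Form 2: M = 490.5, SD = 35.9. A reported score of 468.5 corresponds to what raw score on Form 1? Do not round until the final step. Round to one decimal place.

429.4

Invert y = (SD_Y/SD_X)(x − M_X) + M_Y:
x = (SD_X/SD_Y)(y − M_Y) + M_X = (44.9/35.9)(468.5 − 490.5) + 456.9
x = 1.250696 × -22.000 + 456.9 = 429.4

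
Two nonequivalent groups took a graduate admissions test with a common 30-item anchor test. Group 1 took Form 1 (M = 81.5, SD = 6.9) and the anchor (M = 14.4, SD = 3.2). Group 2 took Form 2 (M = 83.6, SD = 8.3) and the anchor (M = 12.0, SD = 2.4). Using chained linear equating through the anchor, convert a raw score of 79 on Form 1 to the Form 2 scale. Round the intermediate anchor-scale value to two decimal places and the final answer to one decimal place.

Form 1 → anchor (Group 1): v = (3.2/6.9)(79 − 81.5) + 14.4 = 13.24
anchor → Form 2 (Group 2): y = (8.3/2.4)(13.24 − 12.0) + 83.6 = 87.9

87.9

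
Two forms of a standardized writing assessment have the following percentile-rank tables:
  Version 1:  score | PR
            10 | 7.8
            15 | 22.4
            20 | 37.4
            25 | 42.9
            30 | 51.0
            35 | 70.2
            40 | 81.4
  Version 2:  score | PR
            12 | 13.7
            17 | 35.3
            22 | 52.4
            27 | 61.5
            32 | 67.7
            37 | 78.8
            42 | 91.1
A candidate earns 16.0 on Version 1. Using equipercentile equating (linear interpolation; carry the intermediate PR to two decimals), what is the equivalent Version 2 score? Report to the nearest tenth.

PR of 16.0 on Version 1: 22.4 + (16.0 − 15)/(20 − 15) × (37.4 − 22.4) = 25.40
On Version 2, PR 25.40 falls between score 12 (PR 13.7) and 17 (PR 35.3).
Interpolate: 12 + (25.40 − 13.7)/(35.3 − 13.7) × (17 − 12) = 14.7

14.7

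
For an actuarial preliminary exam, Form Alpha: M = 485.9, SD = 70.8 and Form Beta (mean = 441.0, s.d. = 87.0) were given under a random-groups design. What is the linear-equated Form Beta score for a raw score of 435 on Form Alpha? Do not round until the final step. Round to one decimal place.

378.5

Linear equating: y = (SD_Y/SD_X)(x − M_X) + M_Y
y = (87.0/70.8)(435 − 485.9) + 441.0
y = 1.228814 × -50.9 + 441.0 = -62.5466 + 441.0 = 378.5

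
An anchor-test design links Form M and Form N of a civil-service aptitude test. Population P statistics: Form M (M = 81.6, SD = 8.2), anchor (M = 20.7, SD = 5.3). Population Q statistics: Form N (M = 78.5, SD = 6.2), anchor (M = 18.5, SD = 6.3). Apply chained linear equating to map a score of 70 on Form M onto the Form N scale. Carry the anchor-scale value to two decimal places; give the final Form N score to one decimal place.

Form M → anchor (Population P): v = (5.3/8.2)(70 − 81.6) + 20.7 = 13.20
anchor → Form N (Population Q): y = (6.2/6.3)(13.20 − 18.5) + 78.5 = 73.3

73.3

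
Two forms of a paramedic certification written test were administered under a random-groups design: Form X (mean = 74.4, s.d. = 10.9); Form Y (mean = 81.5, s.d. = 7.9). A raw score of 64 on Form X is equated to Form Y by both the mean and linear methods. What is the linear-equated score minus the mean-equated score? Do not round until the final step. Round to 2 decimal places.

2.86

Mean-equated: 64 + (81.5 − 74.4) = 71.10
Linear-equated: (7.9/10.9)(64 − 74.4) + 81.5 = 73.962
Difference = 73.962 − 71.10 = 2.86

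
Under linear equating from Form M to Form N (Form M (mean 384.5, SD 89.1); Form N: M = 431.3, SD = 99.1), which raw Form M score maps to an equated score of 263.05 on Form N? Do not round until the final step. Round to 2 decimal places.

233.23

Invert y = (SD_Y/SD_X)(x − M_X) + M_Y:
x = (SD_X/SD_Y)(y − M_Y) + M_X = (89.1/99.1)(263.05 − 431.3) + 384.5
x = 0.899092 × -168.250 + 384.5 = 233.23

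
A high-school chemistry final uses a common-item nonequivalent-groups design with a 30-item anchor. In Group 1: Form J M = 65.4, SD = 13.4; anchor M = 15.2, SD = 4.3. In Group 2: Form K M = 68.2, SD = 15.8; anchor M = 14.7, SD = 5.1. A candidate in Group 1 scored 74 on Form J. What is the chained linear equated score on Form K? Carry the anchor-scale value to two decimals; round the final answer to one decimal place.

Form J → anchor (Group 1): v = (4.3/13.4)(74 − 65.4) + 15.2 = 17.96
anchor → Form K (Group 2): y = (15.8/5.1)(17.96 − 14.7) + 68.2 = 78.3

78.3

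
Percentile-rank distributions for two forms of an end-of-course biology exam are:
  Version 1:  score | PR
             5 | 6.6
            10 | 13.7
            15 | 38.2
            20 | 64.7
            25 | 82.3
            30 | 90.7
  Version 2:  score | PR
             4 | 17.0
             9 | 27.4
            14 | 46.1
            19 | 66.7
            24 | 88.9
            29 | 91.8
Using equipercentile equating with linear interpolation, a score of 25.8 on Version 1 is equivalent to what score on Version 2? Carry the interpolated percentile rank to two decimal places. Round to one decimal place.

22.8

PR of 25.8 on Version 1: 82.3 + (25.8 − 25)/(30 − 25) × (90.7 − 82.3) = 83.64
On Version 2, PR 83.64 falls between score 19 (PR 66.7) and 24 (PR 88.9).
Interpolate: 19 + (83.64 − 66.7)/(88.9 − 66.7) × (24 − 19) = 22.8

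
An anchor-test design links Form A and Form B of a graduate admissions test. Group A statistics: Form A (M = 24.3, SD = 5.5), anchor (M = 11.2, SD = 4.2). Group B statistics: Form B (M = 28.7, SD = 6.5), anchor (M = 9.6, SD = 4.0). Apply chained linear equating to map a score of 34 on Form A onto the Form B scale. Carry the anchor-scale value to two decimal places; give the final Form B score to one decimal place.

43.3

Form A → anchor (Group A): v = (4.2/5.5)(34 − 24.3) + 11.2 = 18.61
anchor → Form B (Group B): y = (6.5/4.0)(18.61 − 9.6) + 28.7 = 43.3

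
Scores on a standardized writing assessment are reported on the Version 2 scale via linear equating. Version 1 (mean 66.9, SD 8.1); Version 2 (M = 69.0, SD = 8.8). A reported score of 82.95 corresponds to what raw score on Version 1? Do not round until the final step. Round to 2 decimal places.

79.74

Invert y = (SD_Y/SD_X)(x − M_X) + M_Y:
x = (SD_X/SD_Y)(y − M_Y) + M_X = (8.1/8.8)(82.95 − 69.0) + 66.9
x = 0.920455 × 13.950 + 66.9 = 79.74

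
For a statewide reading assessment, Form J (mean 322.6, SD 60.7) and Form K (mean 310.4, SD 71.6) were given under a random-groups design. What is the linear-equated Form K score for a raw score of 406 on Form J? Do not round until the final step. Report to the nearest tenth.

408.8

Linear equating: y = (SD_Y/SD_X)(x − M_X) + M_Y
y = (71.6/60.7)(406 − 322.6) + 310.4
y = 1.179572 × 83.4 + 310.4 = 98.3763 + 310.4 = 408.8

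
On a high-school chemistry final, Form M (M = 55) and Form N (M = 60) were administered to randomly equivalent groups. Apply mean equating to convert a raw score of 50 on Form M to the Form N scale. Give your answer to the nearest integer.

55

Mean equating: y = x + (M_Y − M_X) = 50 + (60 − 55) = 55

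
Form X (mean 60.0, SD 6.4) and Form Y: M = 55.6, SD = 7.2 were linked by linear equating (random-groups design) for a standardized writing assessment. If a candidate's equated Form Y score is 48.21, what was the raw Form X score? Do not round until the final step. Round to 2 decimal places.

53.43

Invert y = (SD_Y/SD_X)(x − M_X) + M_Y:
x = (SD_X/SD_Y)(y − M_Y) + M_X = (6.4/7.2)(48.21 − 55.6) + 60.0
x = 0.888889 × -7.390 + 60.0 = 53.43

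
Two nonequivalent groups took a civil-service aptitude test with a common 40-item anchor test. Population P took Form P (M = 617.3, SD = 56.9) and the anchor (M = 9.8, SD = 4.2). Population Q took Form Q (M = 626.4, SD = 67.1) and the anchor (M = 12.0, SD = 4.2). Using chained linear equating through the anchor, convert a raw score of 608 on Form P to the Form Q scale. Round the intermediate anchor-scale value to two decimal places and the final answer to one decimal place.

580.2

Form P → anchor (Population P): v = (4.2/56.9)(608 − 617.3) + 9.8 = 9.11
anchor → Form Q (Population Q): y = (67.1/4.2)(9.11 − 12.0) + 626.4 = 580.2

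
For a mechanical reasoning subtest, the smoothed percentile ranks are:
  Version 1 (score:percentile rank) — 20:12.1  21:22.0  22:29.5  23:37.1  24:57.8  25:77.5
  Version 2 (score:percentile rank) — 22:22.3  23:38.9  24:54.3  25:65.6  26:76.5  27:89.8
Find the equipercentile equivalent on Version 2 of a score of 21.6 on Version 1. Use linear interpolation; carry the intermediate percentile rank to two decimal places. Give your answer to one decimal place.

22.3

PR of 21.6 on Version 1: 22.0 + (21.6 − 21)/(22 − 21) × (29.5 − 22.0) = 26.50
On Version 2, PR 26.50 falls between score 22 (PR 22.3) and 23 (PR 38.9).
Interpolate: 22 + (26.50 − 22.3)/(38.9 − 22.3) × (23 − 22) = 22.3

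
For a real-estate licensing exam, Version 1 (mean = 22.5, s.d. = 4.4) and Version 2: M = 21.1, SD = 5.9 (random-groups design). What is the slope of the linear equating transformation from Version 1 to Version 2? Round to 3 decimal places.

A = SD_Y / SD_X = 5.9 / 4.4 = 1.341

1.341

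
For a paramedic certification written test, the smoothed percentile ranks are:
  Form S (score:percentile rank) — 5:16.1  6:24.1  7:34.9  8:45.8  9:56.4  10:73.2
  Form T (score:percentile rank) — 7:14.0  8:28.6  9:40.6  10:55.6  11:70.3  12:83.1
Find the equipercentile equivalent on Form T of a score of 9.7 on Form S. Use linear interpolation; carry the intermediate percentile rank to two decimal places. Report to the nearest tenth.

PR of 9.7 on Form S: 56.4 + (9.7 − 9)/(10 − 9) × (73.2 − 56.4) = 68.16
On Form T, PR 68.16 falls between score 10 (PR 55.6) and 11 (PR 70.3).
Interpolate: 10 + (68.16 − 55.6)/(70.3 − 55.6) × (11 − 10) = 10.9

10.9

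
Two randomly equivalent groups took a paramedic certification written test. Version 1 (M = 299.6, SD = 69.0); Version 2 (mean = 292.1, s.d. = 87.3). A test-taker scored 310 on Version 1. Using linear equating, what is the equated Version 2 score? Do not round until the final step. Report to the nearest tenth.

Linear equating: y = (SD_Y/SD_X)(x − M_X) + M_Y
y = (87.3/69.0)(310 − 299.6) + 292.1
y = 1.265217 × 10.4 + 292.1 = 13.1583 + 292.1 = 305.3

305.3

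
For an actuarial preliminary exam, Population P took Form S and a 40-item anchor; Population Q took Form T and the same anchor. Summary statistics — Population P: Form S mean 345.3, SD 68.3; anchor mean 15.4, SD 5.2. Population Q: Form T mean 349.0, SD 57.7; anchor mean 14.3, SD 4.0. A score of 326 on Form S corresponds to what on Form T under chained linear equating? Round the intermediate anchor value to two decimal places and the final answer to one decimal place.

343.7

Form S → anchor (Population P): v = (5.2/68.3)(326 − 345.3) + 15.4 = 13.93
anchor → Form T (Population Q): y = (57.7/4.0)(13.93 − 14.3) + 349.0 = 343.7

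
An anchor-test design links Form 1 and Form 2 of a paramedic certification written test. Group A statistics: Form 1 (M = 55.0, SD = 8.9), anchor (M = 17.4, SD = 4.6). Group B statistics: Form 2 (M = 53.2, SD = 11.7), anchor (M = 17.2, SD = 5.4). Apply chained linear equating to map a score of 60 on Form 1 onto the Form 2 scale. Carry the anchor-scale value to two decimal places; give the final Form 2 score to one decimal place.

Form 1 → anchor (Group A): v = (4.6/8.9)(60 − 55.0) + 17.4 = 19.98
anchor → Form 2 (Group B): y = (11.7/5.4)(19.98 − 17.2) + 53.2 = 59.2

59.2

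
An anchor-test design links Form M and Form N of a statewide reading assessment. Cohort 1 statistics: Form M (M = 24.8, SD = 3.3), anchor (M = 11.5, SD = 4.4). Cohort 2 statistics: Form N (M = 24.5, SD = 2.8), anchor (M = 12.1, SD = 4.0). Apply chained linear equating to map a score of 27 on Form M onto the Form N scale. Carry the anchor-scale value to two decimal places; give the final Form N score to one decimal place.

26.1

Form M → anchor (Cohort 1): v = (4.4/3.3)(27 − 24.8) + 11.5 = 14.43
anchor → Form N (Cohort 2): y = (2.8/4.0)(14.43 − 12.1) + 24.5 = 26.1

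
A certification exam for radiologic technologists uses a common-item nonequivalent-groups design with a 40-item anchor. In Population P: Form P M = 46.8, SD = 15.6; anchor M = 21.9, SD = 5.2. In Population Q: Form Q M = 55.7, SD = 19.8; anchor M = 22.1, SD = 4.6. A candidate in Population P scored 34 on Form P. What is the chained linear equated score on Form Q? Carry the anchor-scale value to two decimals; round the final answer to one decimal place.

36.5

Form P → anchor (Population P): v = (5.2/15.6)(34 − 46.8) + 21.9 = 17.63
anchor → Form Q (Population Q): y = (19.8/4.6)(17.63 − 22.1) + 55.7 = 36.5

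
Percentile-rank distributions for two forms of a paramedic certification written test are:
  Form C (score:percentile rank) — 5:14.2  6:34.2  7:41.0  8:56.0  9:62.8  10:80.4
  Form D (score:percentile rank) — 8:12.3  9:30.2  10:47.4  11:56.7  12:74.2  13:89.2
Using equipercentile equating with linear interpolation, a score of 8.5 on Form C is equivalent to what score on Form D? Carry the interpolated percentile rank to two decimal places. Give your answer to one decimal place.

PR of 8.5 on Form C: 56.0 + (8.5 − 8)/(9 − 8) × (62.8 − 56.0) = 59.40
On Form D, PR 59.40 falls between score 11 (PR 56.7) and 12 (PR 74.2).
Interpolate: 11 + (59.40 − 56.7)/(74.2 − 56.7) × (12 − 11) = 11.2

11.2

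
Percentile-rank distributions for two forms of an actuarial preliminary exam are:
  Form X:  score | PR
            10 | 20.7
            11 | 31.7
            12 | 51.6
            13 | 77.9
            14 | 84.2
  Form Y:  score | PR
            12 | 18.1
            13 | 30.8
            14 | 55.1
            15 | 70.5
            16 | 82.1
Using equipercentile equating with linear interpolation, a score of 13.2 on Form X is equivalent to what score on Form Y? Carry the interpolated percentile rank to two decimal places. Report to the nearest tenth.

15.7

PR of 13.2 on Form X: 77.9 + (13.2 − 13)/(14 − 13) × (84.2 − 77.9) = 79.16
On Form Y, PR 79.16 falls between score 15 (PR 70.5) and 16 (PR 82.1).
Interpolate: 15 + (79.16 − 70.5)/(82.1 − 70.5) × (16 − 15) = 15.7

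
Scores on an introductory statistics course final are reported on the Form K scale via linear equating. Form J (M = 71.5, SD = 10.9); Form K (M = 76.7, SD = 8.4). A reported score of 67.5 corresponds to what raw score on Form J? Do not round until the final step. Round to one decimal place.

Invert y = (SD_Y/SD_X)(x − M_X) + M_Y:
x = (SD_X/SD_Y)(y − M_Y) + M_X = (10.9/8.4)(67.5 − 76.7) + 71.5
x = 1.297619 × -9.200 + 71.5 = 59.6

59.6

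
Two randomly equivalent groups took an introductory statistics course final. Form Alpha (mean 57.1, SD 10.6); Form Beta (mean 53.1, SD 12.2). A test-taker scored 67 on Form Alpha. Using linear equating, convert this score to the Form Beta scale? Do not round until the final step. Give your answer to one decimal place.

Linear equating: y = (SD_Y/SD_X)(x − M_X) + M_Y
y = (12.2/10.6)(67 − 57.1) + 53.1
y = 1.150943 × 9.9 + 53.1 = 11.3943 + 53.1 = 64.5

64.5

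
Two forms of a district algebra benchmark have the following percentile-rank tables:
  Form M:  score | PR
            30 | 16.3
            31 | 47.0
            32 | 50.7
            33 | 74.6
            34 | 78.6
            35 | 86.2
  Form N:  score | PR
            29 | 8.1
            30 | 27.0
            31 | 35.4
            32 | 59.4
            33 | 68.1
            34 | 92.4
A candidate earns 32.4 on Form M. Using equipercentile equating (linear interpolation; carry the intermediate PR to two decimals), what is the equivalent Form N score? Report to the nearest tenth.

PR of 32.4 on Form M: 50.7 + (32.4 − 32)/(33 − 32) × (74.6 − 50.7) = 60.26
On Form N, PR 60.26 falls between score 32 (PR 59.4) and 33 (PR 68.1).
Interpolate: 32 + (60.26 − 59.4)/(68.1 − 59.4) × (33 − 32) = 32.1

32.1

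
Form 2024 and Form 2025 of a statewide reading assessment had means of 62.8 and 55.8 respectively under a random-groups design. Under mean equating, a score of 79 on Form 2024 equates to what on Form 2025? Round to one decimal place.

Mean equating: y = x + (M_Y − M_X) = 79 + (55.8 − 62.8) = 72.0

72.0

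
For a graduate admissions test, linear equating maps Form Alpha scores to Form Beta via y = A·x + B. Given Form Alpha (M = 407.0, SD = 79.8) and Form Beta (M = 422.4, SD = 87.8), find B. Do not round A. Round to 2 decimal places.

A = SD_Y / SD_X = 87.8 / 79.8 = 1.100251
B = M_Y − A·M_X = 422.4 − 1.100251 × 407.0 = -25.40

-25.40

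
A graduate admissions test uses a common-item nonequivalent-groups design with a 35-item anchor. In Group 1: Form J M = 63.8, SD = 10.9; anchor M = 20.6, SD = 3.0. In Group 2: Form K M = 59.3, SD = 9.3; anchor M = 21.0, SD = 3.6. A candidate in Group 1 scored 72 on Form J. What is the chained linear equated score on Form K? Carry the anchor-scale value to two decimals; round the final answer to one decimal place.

64.1

Form J → anchor (Group 1): v = (3.0/10.9)(72 − 63.8) + 20.6 = 22.86
anchor → Form K (Group 2): y = (9.3/3.6)(22.86 − 21.0) + 59.3 = 64.1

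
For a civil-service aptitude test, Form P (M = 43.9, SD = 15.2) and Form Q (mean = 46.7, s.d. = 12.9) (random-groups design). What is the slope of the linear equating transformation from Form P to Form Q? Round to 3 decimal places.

0.849

A = SD_Y / SD_X = 12.9 / 15.2 = 0.849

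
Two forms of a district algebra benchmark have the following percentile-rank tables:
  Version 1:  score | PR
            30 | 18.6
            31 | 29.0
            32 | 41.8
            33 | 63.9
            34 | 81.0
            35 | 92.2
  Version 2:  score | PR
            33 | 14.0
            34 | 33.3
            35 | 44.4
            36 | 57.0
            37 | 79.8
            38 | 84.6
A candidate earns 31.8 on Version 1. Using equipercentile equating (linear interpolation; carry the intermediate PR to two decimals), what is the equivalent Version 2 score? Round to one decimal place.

34.5

PR of 31.8 on Version 1: 29.0 + (31.8 − 31)/(32 − 31) × (41.8 − 29.0) = 39.24
On Version 2, PR 39.24 falls between score 34 (PR 33.3) and 35 (PR 44.4).
Interpolate: 34 + (39.24 − 33.3)/(44.4 − 33.3) × (35 − 34) = 34.5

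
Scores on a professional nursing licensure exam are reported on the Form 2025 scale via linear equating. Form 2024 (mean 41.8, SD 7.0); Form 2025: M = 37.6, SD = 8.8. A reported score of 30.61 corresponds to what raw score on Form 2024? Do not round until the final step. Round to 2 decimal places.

Invert y = (SD_Y/SD_X)(x − M_X) + M_Y:
x = (SD_X/SD_Y)(y − M_Y) + M_X = (7.0/8.8)(30.61 − 37.6) + 41.8
x = 0.795455 × -6.990 + 41.8 = 36.24

36.24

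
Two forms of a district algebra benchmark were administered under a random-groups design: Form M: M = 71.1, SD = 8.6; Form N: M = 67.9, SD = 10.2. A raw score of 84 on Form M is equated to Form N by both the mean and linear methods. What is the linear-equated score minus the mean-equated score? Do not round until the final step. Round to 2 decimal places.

2.40

Mean-equated: 84 + (67.9 − 71.1) = 80.80
Linear-equated: (10.2/8.6)(84 − 71.1) + 67.9 = 83.200
Difference = 83.200 − 80.80 = 2.40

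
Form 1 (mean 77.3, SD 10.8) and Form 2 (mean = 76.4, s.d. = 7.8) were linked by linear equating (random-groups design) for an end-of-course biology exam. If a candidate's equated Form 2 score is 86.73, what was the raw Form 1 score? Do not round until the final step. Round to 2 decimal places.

Invert y = (SD_Y/SD_X)(x − M_X) + M_Y:
x = (SD_X/SD_Y)(y − M_Y) + M_X = (10.8/7.8)(86.73 − 76.4) + 77.3
x = 1.384615 × 10.330 + 77.3 = 91.60

91.60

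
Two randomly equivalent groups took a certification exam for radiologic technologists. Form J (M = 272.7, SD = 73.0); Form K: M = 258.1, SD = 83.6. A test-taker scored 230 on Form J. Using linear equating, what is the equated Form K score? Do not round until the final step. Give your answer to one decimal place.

209.2

Linear equating: y = (SD_Y/SD_X)(x − M_X) + M_Y
y = (83.6/73.0)(230 − 272.7) + 258.1
y = 1.145205 × -42.7 + 258.1 = -48.9003 + 258.1 = 209.2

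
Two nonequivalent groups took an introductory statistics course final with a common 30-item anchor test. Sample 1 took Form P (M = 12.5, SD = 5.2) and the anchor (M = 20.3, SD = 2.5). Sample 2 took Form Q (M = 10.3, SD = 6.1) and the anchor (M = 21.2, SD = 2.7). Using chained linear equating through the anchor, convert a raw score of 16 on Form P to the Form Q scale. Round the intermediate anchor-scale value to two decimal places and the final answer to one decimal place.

12.1

Form P → anchor (Sample 1): v = (2.5/5.2)(16 − 12.5) + 20.3 = 21.98
anchor → Form Q (Sample 2): y = (6.1/2.7)(21.98 − 21.2) + 10.3 = 12.1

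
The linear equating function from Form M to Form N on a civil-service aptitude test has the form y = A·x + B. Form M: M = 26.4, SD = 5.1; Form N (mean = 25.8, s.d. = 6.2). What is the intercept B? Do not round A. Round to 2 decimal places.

-6.29

A = SD_Y / SD_X = 6.2 / 5.1 = 1.215686
B = M_Y − A·M_X = 25.8 − 1.215686 × 26.4 = -6.29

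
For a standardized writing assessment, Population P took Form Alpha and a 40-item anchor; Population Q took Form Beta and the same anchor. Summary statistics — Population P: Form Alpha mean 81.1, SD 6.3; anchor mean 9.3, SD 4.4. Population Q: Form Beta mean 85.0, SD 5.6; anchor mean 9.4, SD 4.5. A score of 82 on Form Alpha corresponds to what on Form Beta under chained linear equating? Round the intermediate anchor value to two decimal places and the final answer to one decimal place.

Form Alpha → anchor (Population P): v = (4.4/6.3)(82 − 81.1) + 9.3 = 9.93
anchor → Form Beta (Population Q): y = (5.6/4.5)(9.93 − 9.4) + 85.0 = 85.7

85.7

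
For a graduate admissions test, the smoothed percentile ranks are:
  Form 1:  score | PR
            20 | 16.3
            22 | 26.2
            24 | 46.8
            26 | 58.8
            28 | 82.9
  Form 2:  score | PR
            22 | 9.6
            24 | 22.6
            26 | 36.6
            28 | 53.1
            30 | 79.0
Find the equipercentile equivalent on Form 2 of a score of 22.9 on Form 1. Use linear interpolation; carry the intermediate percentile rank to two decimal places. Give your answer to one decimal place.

PR of 22.9 on Form 1: 26.2 + (22.9 − 22)/(24 − 22) × (46.8 − 26.2) = 35.47
On Form 2, PR 35.47 falls between score 24 (PR 22.6) and 26 (PR 36.6).
Interpolate: 24 + (35.47 − 22.6)/(36.6 − 22.6) × (26 − 24) = 25.8

25.8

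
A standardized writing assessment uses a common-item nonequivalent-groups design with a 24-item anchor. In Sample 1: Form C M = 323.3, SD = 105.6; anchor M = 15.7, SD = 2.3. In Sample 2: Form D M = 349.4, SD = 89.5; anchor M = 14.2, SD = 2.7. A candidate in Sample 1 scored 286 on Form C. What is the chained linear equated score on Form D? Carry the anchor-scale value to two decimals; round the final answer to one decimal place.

372.3

Form C → anchor (Sample 1): v = (2.3/105.6)(286 − 323.3) + 15.7 = 14.89
anchor → Form D (Sample 2): y = (89.5/2.7)(14.89 − 14.2) + 349.4 = 372.3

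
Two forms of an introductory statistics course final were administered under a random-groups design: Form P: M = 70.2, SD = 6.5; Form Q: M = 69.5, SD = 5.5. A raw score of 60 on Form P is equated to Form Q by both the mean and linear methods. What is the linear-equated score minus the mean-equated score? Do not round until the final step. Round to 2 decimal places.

Mean-equated: 60 + (69.5 − 70.2) = 59.30
Linear-equated: (5.5/6.5)(60 − 70.2) + 69.5 = 60.869
Difference = 60.869 − 59.30 = 1.57

1.57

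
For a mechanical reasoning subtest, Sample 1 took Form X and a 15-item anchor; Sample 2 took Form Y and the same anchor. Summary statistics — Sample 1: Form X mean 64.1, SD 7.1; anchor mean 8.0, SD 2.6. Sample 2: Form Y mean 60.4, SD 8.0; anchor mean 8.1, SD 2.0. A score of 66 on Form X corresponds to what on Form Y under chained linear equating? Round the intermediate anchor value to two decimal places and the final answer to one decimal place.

62.8

Form X → anchor (Sample 1): v = (2.6/7.1)(66 − 64.1) + 8.0 = 8.70
anchor → Form Y (Sample 2): y = (8.0/2.0)(8.70 − 8.1) + 60.4 = 62.8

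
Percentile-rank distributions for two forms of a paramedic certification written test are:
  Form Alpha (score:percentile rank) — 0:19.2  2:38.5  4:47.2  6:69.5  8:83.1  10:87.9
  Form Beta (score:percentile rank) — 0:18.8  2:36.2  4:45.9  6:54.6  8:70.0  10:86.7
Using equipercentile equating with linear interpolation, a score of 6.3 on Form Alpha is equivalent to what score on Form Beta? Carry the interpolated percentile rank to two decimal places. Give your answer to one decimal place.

8.2

PR of 6.3 on Form Alpha: 69.5 + (6.3 − 6)/(8 − 6) × (83.1 − 69.5) = 71.54
On Form Beta, PR 71.54 falls between score 8 (PR 70.0) and 10 (PR 86.7).
Interpolate: 8 + (71.54 − 70.0)/(86.7 − 70.0) × (10 − 8) = 8.2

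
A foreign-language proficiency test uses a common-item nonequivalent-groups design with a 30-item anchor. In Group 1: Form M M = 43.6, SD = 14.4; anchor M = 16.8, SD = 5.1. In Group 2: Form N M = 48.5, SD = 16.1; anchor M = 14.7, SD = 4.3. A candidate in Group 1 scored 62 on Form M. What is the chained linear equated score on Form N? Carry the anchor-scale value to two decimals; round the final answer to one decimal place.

80.8

Form M → anchor (Group 1): v = (5.1/14.4)(62 − 43.6) + 16.8 = 23.32
anchor → Form N (Group 2): y = (16.1/4.3)(23.32 − 14.7) + 48.5 = 80.8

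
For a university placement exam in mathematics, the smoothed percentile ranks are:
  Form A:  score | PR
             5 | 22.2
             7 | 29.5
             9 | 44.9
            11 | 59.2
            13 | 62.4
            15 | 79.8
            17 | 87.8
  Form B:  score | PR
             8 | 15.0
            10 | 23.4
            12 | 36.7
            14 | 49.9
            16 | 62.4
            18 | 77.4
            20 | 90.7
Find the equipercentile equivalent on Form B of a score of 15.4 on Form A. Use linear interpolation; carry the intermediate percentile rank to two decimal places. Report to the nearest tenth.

PR of 15.4 on Form A: 79.8 + (15.4 − 15)/(17 − 15) × (87.8 − 79.8) = 81.40
On Form B, PR 81.40 falls between score 18 (PR 77.4) and 20 (PR 90.7).
Interpolate: 18 + (81.40 − 77.4)/(90.7 − 77.4) × (20 − 18) = 18.6

18.6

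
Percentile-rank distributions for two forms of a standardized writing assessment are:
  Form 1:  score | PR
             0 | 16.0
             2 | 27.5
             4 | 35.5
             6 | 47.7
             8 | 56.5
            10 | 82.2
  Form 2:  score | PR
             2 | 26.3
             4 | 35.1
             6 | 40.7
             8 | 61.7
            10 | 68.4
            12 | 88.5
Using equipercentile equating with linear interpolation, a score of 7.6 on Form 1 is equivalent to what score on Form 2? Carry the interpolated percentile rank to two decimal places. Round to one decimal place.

PR of 7.6 on Form 1: 47.7 + (7.6 − 6)/(8 − 6) × (56.5 − 47.7) = 54.74
On Form 2, PR 54.74 falls between score 6 (PR 40.7) and 8 (PR 61.7).
Interpolate: 6 + (54.74 − 40.7)/(61.7 − 40.7) × (8 − 6) = 7.3

7.3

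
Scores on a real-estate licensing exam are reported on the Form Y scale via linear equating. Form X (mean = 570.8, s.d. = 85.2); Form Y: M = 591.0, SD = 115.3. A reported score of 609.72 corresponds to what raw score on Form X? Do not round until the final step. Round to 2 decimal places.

Invert y = (SD_Y/SD_X)(x − M_X) + M_Y:
x = (SD_X/SD_Y)(y − M_Y) + M_X = (85.2/115.3)(609.72 − 591.0) + 570.8
x = 0.738942 × 18.720 + 570.8 = 584.63

584.63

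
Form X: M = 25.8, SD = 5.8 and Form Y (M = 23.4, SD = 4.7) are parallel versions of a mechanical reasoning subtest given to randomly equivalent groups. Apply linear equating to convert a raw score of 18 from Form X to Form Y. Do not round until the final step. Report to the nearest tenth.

17.1

Linear equating: y = (SD_Y/SD_X)(x − M_X) + M_Y
y = (4.7/5.8)(18 − 25.8) + 23.4
y = 0.810345 × -7.8 + 23.4 = -6.3207 + 23.4 = 17.1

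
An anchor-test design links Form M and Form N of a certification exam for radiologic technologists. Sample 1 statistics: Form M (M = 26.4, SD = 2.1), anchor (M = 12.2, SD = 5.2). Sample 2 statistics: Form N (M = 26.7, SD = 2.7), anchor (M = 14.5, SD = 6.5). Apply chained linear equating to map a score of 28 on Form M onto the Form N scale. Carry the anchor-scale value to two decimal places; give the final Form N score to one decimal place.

Form M → anchor (Sample 1): v = (5.2/2.1)(28 − 26.4) + 12.2 = 16.16
anchor → Form N (Sample 2): y = (2.7/6.5)(16.16 − 14.5) + 26.7 = 27.4

27.4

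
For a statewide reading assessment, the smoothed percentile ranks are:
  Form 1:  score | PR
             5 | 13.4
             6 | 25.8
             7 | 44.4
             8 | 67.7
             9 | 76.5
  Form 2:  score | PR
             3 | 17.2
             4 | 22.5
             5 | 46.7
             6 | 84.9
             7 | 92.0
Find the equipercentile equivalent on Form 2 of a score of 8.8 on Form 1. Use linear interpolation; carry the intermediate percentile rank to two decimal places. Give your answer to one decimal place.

PR of 8.8 on Form 1: 67.7 + (8.8 − 8)/(9 − 8) × (76.5 − 67.7) = 74.74
On Form 2, PR 74.74 falls between score 5 (PR 46.7) and 6 (PR 84.9).
Interpolate: 5 + (74.74 − 46.7)/(84.9 − 46.7) × (6 − 5) = 5.7

5.7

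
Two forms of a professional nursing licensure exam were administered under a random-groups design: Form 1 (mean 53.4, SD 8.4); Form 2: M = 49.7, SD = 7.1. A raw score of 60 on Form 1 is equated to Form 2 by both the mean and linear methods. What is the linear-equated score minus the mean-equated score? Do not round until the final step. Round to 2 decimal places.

-1.02

Mean-equated: 60 + (49.7 − 53.4) = 56.30
Linear-equated: (7.1/8.4)(60 − 53.4) + 49.7 = 55.279
Difference = 55.279 − 56.30 = -1.02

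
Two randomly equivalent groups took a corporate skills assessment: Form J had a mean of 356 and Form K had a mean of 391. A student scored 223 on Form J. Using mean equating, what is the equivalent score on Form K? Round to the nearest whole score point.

258

Mean equating: y = x + (M_Y − M_X) = 223 + (391 − 356) = 258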